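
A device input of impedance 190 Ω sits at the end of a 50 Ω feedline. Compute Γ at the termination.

Γ = (Z_L − Z_0)/(Z_L + Z_0) = (190 − 50)/(190 + 50) = 140/240

Γ = 0.583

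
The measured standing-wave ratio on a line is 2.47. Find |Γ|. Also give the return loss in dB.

|Γ| = (S − 1)/(S + 1) = (2.47 − 1)/(2.47 + 1) = 1.47/3.47
RL = −20·log₁₀|Γ| = −20·log₁₀(0.424)

|Γ| ≈ 0.424; return loss ≈ 7.46 dB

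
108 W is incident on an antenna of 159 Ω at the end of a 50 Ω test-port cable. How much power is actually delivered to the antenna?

Γ = (159 − 50)/(159 + 50) = 0.522
|Γ|² = 0.272
P_refl = |Γ|²·P_inc = 29.4 W, P_del = (1 − |Γ|²)·P_inc = 78.6 W

P_delivered ≈ 78.6 W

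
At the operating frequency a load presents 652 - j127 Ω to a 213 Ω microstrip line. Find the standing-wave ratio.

Γ = (Z_L − Z_0)/(Z_L + Z_0) = (439 − j127)/(865 − j127)
|Γ| = 457/874 = 0.523
VSWR = (1 + |Γ|)/(1 − |Γ|) = 1.52/0.477

VSWR ≈ 3.19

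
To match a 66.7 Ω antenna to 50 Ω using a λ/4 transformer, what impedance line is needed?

Z_qwt ≈ 57.7 Ω

Z_qwt = √(Z_0·R_L) = √(50 × 66.7) = √3335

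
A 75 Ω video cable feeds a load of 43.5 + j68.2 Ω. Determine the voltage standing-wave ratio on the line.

VSWR ≈ 3.44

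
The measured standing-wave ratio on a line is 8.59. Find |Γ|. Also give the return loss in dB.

|Γ| ≈ 0.791; return loss ≈ 2.03 dB

|Γ| = (S − 1)/(S + 1) = (8.59 − 1)/(8.59 + 1) = 7.59/9.59
RL = −20·log₁₀|Γ| = −20·log₁₀(0.791)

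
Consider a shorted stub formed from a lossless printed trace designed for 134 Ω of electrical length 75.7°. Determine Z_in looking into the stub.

tan(βl) = 3.92
For a shorted stub, Z_in = jZ_0·tan(βl)

Z_in ≈ +j526 Ω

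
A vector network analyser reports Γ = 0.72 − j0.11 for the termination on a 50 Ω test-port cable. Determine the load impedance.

Z_L = Z_0·(1 + Γ)/(1 − Γ) = 50·(1.72 − j0.11)/(0.28 + j0.11)

Z_L ≈ 259 − j122 Ω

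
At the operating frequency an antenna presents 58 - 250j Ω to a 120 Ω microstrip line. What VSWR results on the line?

VSWR ≈ 11.4

Γ = (Z_L − Z_0)/(Z_L + Z_0) = (-62 − j250)/(178 − j250)
|Γ| = 258/307 = 0.839
VSWR = (1 + |Γ|)/(1 − |Γ|) = 1.84/0.161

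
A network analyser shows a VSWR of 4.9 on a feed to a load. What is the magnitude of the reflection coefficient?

|Γ| = (S − 1)/(S + 1) = (4.9 − 1)/(4.9 + 1) = 3.9/5.9

|Γ| ≈ 0.661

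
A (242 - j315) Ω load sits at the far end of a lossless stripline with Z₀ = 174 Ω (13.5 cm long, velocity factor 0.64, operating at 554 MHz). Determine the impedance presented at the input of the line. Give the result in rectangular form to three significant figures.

Z_in ≈ 257 + j321 Ω

λ = v/f = 0.64·c / 554 MHz = 0.347 m
βl = 2π·l/λ = 2π × 0.39 = 140°
tan(βl) = tan(140°) = -0.832
Z_in = Z_0·(Z_L + jZ_0·tanβl)/(Z_0 + jZ_L·tanβl)
     = 174·(242 − j460)/(-88.2 − j201)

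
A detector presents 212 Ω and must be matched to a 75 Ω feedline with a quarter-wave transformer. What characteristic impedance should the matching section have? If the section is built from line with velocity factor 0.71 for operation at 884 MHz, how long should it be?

Z_qwt ≈ 126 Ω; length ≈ 6.02 cm

Z_qwt = √(Z_0·R_L) = √(75 × 212) = √15900
λ = 0.71·c/f = 0.241 m, so l = λ/4 = 0.0602 m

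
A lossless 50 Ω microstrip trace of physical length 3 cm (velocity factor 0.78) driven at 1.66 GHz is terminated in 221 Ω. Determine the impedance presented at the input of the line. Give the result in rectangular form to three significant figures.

λ = v/f = 0.78·c / 1.66 GHz = 0.141 m
βl = 2π·l/λ = 2π × 0.213 = 76.6°
tan(βl) = tan(76.6°) = 4.2
Z_in = Z_0·(Z_L + jZ_0·tanβl)/(Z_0 + jZ_L·tanβl)
     = 50·(221 + j210)/(50 + j929)

Z_in ≈ 11.9 − j11.3 Ω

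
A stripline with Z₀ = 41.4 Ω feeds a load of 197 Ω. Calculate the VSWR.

VSWR ≈ 4.76

Γ = (197 − 41.4)/(197 + 41.4) = 0.653
VSWR = (1 + 0.653)/(1 − 0.653)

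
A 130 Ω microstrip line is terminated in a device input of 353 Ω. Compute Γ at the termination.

Γ = 0.462

Γ = (Z_L − Z_0)/(Z_L + Z_0) = (353 − 130)/(353 + 130) = 223/483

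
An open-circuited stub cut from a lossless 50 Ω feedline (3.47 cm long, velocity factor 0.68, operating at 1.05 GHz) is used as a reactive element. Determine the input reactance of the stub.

λ = v/f = 0.68·c / 1.05 GHz = 0.194 m
βl = 2π·l/λ = 2π × 0.179 = 64.3°
tan(βl) = 2.08
For an open-circuited stub, Z_in = −jZ_0·cot(βl) = −jZ_0/tan(βl)

X_in ≈ -24.1 Ω (capacitive)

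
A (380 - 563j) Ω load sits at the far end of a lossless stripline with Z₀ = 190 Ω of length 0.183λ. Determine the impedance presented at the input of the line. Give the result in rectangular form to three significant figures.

βl = 2π × 0.183 = 65.9°
tan(βl) = tan(65.9°) = 2.23
Z_in = Z_0·(Z_L + jZ_0·tanβl)/(Z_0 + jZ_L·tanβl)
     = 190·(380 − j139)/(1450 + j849)

Z_in ≈ 29.2 − j35.3 Ω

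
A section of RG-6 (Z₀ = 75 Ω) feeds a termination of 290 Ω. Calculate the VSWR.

VSWR ≈ 3.87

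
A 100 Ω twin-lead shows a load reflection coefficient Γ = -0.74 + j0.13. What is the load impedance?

Z_L = Z_0·(1 + Γ)/(1 − Γ) = 100·(0.26 + j0.13)/(1.74 − j0.13)

Z_L ≈ 14.3 + j8.54 Ω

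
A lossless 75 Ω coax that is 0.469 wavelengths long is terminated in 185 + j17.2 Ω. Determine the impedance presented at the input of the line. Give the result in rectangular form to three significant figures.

Z_in ≈ 145 + j69.6 Ω

βl = 2π × 0.469 = 169°
tan(βl) = tan(169°) = -0.197
Z_in = Z_0·(Z_L + jZ_0·tanβl)/(Z_0 + jZ_L·tanβl)
     = 75·(185 + j2.4)/(78.4 − j36.5)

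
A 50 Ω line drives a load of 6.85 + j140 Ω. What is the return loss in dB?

Γ = (-43.15 + j140)/(56.85 + j140), |Γ| = 0.97
RL = −20·log₁₀|Γ| = −20·log₁₀(0.97)

RL ≈ 0.269 dB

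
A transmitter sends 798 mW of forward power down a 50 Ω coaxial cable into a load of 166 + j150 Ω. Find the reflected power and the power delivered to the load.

|Γ| = |(116 + j150)/(216 + j150)| = 0.721
|Γ|² = 0.52
P_refl = |Γ|²·P_inc = 415 mW, P_del = (1 − |Γ|²)·P_inc = 383 mW

P_reflected ≈ 415 mW; P_delivered ≈ 383 mW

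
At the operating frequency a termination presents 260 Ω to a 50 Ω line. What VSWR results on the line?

VSWR ≈ 5.2

Γ = (260 − 50)/(260 + 50) = 0.677
VSWR = (1 + 0.677)/(1 − 0.677)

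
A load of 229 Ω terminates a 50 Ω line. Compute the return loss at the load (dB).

RL ≈ 3.86 dB

Γ = (229 − 50)/(229 + 50) = 0.642
RL = −20·log₁₀|Γ| = −20·log₁₀(0.642)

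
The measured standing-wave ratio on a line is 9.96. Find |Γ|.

|Γ| = (S − 1)/(S + 1) = (9.96 − 1)/(9.96 + 1) = 8.96/11

|Γ| ≈ 0.818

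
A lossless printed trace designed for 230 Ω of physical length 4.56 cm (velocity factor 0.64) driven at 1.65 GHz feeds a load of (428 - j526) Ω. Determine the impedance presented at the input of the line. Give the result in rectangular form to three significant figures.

λ = v/f = 0.64·c / 1.65 GHz = 0.116 m
βl = 2π·l/λ = 2π × 0.392 = 141°
tan(βl) = tan(141°) = -0.808
Z_in = Z_0·(Z_L + jZ_0·tanβl)/(Z_0 + jZ_L·tanβl)
     = 230·(428 − j712)/(-195 − j346)

Z_in ≈ 238 + j419 Ω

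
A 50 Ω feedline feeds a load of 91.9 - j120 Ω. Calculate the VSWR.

Γ = (Z_L − Z_0)/(Z_L + Z_0) = (41.9 − j120)/(141.9 − j120)
|Γ| = 127/186 = 0.684
VSWR = (1 + |Γ|)/(1 − |Γ|) = 1.68/0.316

VSWR ≈ 5.33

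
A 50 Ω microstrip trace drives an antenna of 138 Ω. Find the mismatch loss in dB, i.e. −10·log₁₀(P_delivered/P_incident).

Γ = (138 − 50)/(138 + 50) = 0.468
|Γ|² = 0.219, so P_del/P_inc = 1 − |Γ|² = 0.781
ML = −10·log₁₀(1 − |Γ|²)

mismatch loss ≈ 1.07 dB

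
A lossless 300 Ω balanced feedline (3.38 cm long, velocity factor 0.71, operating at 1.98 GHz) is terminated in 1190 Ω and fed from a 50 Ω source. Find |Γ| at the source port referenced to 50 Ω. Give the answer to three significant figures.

|Γ| ≈ 0.684

λ = v/f = 0.71·c / 1.98 GHz = 0.108 m
βl = 2π·l/λ = 2π × 0.314 = 113°
tan(βl) = -2.34
Z_in = Z_0·(Z_L + jZ_0·tanβl)/(Z_0 + jZ_L·tanβl) = 88.4 + j119 Ω
Γ_s = (Z_in − Z_s)/(Z_in + Z_s) = (38.4 + j119)/(138 + j119), |Γ_s| = 0.684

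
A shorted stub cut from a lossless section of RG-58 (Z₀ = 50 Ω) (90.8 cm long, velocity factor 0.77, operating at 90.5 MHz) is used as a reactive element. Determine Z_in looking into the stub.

Z_in ≈ −j63.9 Ω

λ = v/f = 0.77·c / 90.5 MHz = 2.55 m
βl = 2π·l/λ = 2π × 0.356 = 128°
tan(βl) = -1.28
For a shorted stub, Z_in = jZ_0·tan(βl)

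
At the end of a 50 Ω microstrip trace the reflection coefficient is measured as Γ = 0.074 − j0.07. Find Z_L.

Z_L ≈ 57.4 − j8.12 Ω

Z_L = Z_0·(1 + Γ)/(1 − Γ) = 50·(1.07 − j0.07)/(0.926 + j0.07)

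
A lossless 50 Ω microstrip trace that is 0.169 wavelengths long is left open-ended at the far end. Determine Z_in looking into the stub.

Z_in ≈ −j27.9 Ω

βl = 2π × 0.169 = 60.8°
tan(βl) = 1.79
For an open-ended stub, Z_in = −jZ_0·cot(βl) = −jZ_0/tan(βl)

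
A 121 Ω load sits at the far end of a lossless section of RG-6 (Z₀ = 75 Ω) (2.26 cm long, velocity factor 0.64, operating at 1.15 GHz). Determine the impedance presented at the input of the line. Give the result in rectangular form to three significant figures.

λ = v/f = 0.64·c / 1.15 GHz = 0.167 m
βl = 2π·l/λ = 2π × 0.135 = 48.7°
tan(βl) = tan(48.7°) = 1.14
Z_in = Z_0·(Z_L + jZ_0·tanβl)/(Z_0 + jZ_L·tanβl)
     = 75·(121 + j85.5)/(75 + j138)

Z_in ≈ 63.5 − j31.3 Ω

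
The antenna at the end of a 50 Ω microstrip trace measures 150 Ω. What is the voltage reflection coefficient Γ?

Γ = 0.5

Γ = (Z_L − Z_0)/(Z_L + Z_0) = (150 − 50)/(150 + 50) = 100/200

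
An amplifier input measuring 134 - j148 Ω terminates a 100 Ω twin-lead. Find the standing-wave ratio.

Γ = (Z_L − Z_0)/(Z_L + Z_0) = (34 − j148)/(234 − j148)
|Γ| = 152/277 = 0.548
VSWR = (1 + |Γ|)/(1 − |Γ|) = 1.55/0.452

VSWR ≈ 3.43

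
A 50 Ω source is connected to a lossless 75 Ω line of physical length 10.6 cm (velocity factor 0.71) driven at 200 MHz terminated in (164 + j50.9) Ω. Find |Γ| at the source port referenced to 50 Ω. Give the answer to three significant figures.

|Γ| ≈ 0.534

λ = v/f = 0.71·c / 200 MHz = 1.06 m
βl = 2π·l/λ = 2π × 0.0995 = 35.8°
tan(βl) = 0.722
Z_in = Z_0·(Z_L + jZ_0·tanβl)/(Z_0 + jZ_L·tanβl) = 90.6 − j74.6 Ω
Γ_s = (Z_in − Z_s)/(Z_in + Z_s) = (40.6 − j74.6)/(141 − j74.6), |Γ_s| = 0.534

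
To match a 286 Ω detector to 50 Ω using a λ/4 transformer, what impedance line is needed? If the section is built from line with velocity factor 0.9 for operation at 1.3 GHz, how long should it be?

Z_qwt = √(Z_0·R_L) = √(50 × 286) = √14300
λ = 0.9·c/f = 0.208 m, so l = λ/4 = 0.0519 m

Z_qwt ≈ 120 Ω; length ≈ 5.19 cm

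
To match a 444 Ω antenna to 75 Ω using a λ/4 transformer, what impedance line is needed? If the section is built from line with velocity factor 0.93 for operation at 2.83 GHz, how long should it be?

Z_qwt ≈ 182 Ω; length ≈ 2.46 cm

Z_qwt = √(Z_0·R_L) = √(75 × 444) = √33300
λ = 0.93·c/f = 0.0986 m, so l = λ/4 = 0.0246 m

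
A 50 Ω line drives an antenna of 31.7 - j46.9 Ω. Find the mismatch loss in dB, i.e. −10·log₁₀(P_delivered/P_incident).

mismatch loss ≈ 1.46 dB

Γ = (-18.3 − j46.9)/(81.7 − j46.9), |Γ| = 0.534
|Γ|² = 0.286, so P_del/P_inc = 1 − |Γ|² = 0.714
ML = −10·log₁₀(1 − |Γ|²)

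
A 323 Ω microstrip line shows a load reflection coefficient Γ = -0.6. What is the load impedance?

Z_L = Z_0·(1 + Γ)/(1 − Γ) = 323·(0.4)/(1.6)

Z_L ≈ 80.8 Ω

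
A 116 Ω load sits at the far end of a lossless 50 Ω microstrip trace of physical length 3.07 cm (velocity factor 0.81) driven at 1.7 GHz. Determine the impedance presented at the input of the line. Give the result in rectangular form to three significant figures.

Z_in ≈ 22.4 − j9.08 Ω

λ = v/f = 0.81·c / 1.7 GHz = 0.143 m
βl = 2π·l/λ = 2π × 0.215 = 77.3°
tan(βl) = tan(77.3°) = 4.44
Z_in = Z_0·(Z_L + jZ_0·tanβl)/(Z_0 + jZ_L·tanβl)
     = 50·(116 + j222)/(50 + j516)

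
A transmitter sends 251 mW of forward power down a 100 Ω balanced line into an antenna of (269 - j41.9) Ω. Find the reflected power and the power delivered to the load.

|Γ| = |(169 − j41.9)/(369 − j41.9)| = 0.469
|Γ|² = 0.22
P_refl = |Γ|²·P_inc = 55.2 mW, P_del = (1 − |Γ|²)·P_inc = 196 mW

P_reflected ≈ 55.2 mW; P_delivered ≈ 196 mW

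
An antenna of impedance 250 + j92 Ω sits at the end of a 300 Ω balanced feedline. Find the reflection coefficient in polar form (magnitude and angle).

Γ = (Z_L − Z_0)/(Z_L + Z_0) = (-50 + j92)/(550 + j92)
|Γ| = 105/558 = 0.188

Γ ≈ 0.188 ∠ 109°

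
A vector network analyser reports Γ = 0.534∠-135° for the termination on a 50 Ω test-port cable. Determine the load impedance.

Z_L ≈ 17.5 − j18.5 Ω

Z_L = Z_0·(1 + Γ)/(1 − Γ) = 50·(0.622 − j0.378)/(1.38 + j0.378)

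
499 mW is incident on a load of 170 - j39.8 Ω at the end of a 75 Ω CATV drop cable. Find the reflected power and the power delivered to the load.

|Γ| = |(95 − j39.8)/(245 − j39.8)| = 0.415
|Γ|² = 0.172
P_refl = |Γ|²·P_inc = 85.9 mW, P_del = (1 − |Γ|²)·P_inc = 413 mW

P_reflected ≈ 85.9 mW; P_delivered ≈ 413 mW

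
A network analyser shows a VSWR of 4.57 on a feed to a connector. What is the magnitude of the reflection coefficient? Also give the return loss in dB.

|Γ| = (S − 1)/(S + 1) = (4.57 − 1)/(4.57 + 1) = 3.57/5.57
RL = −20·log₁₀|Γ| = −20·log₁₀(0.641)

|Γ| ≈ 0.641; return loss ≈ 3.86 dB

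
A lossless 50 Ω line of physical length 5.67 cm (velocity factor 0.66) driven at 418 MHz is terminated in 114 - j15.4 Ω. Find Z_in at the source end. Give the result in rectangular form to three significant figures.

Z_in ≈ 34.4 − j32.7 Ω

λ = v/f = 0.66·c / 418 MHz = 0.474 m
βl = 2π·l/λ = 2π × 0.12 = 43.1°
tan(βl) = tan(43.1°) = 0.936
Z_in = Z_0·(Z_L + jZ_0·tanβl)/(Z_0 + jZ_L·tanβl)
     = 50·(114 + j31.4)/(64.4 + j107)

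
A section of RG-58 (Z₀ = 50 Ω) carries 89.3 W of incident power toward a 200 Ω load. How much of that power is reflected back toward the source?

Γ = (200 − 50)/(200 + 50) = 0.6
|Γ|² = 0.36
P_refl = |Γ|²·P_inc = 32.1 W, P_del = (1 − |Γ|²)·P_inc = 57.2 W

P_reflected ≈ 32.1 W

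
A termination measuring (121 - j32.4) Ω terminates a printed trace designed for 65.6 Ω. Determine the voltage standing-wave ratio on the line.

Γ = (Z_L − Z_0)/(Z_L + Z_0) = (55.4 − j32.4)/(186.6 − j32.4)
|Γ| = 64.2/189 = 0.339
VSWR = (1 + |Γ|)/(1 − |Γ|) = 1.34/0.661

VSWR ≈ 2.03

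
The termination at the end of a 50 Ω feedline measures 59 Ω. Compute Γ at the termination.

Γ = 0.0826

Γ = (Z_L − Z_0)/(Z_L + Z_0) = (59 − 50)/(59 + 50) = 9/109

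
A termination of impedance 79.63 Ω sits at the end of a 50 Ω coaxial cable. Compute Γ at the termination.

Γ = 0.229

Γ = (Z_L − Z_0)/(Z_L + Z_0) = (79.63 − 50)/(79.63 + 50) = 29.63/129.6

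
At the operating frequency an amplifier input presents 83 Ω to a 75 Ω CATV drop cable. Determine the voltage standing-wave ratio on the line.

VSWR ≈ 1.11

For a purely resistive load, VSWR = R_L/Z_0 or Z_0/R_L (whichever > 1) = 83/75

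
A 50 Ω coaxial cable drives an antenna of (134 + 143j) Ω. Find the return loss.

RL ≈ 2.95 dB

Γ = (84 + j143)/(184 + j143), |Γ| = 0.712
RL = −20·log₁₀|Γ| = −20·log₁₀(0.712)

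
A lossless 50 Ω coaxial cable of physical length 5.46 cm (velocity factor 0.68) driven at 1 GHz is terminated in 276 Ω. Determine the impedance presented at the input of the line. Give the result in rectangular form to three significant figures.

λ = v/f = 0.68·c / 1 GHz = 0.204 m
βl = 2π·l/λ = 2π × 0.268 = 96.4°
tan(βl) = tan(96.4°) = -8.98
Z_in = Z_0·(Z_L + jZ_0·tanβl)/(Z_0 + jZ_L·tanβl)
     = 50·(276 − j449)/(50 − j2480)

Z_in ≈ 9.17 + j5.38 Ω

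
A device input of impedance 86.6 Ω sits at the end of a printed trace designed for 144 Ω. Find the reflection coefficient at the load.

Γ = (Z_L − Z_0)/(Z_L + Z_0) = (86.6 − 144)/(86.6 + 144) = -57.4/230.6

Γ = -0.249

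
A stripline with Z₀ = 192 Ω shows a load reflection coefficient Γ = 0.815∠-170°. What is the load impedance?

Z_L = Z_0·(1 + Γ)/(1 − Γ) = 192·(0.197 − j0.142)/(1.8 + j0.142)

Z_L ≈ 19.7 − j16.6 Ω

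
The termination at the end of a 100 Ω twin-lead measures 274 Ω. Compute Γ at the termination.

Γ = (Z_L − Z_0)/(Z_L + Z_0) = (274 − 100)/(274 + 100) = 174/374

Γ = 0.465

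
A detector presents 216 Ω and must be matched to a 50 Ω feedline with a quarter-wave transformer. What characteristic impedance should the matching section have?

Z_qwt = √(Z_0·R_L) = √(50 × 216) = √10800

Z_qwt ≈ 104 Ω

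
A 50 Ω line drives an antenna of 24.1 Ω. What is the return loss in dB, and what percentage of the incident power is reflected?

RL ≈ 9.13 dB; 12.2% of incident power reflected

Γ = (24.1 − 50)/(24.1 + 50) = -0.35
RL = −20·log₁₀(0.35) = 9.13 dB
P_refl/P_inc = |Γ|² = 0.122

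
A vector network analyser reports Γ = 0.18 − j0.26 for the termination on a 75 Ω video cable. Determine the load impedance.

Z_L ≈ 91.2 − j52.7 Ω

Z_L = Z_0·(1 + Γ)/(1 − Γ) = 75·(1.18 − j0.26)/(0.82 + j0.26)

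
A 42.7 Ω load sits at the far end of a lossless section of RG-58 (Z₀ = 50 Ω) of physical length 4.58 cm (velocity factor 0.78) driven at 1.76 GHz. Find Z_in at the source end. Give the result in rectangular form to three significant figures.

λ = v/f = 0.78·c / 1.76 GHz = 0.133 m
βl = 2π·l/λ = 2π × 0.344 = 124°
tan(βl) = tan(124°) = -1.48
Z_in = Z_0·(Z_L + jZ_0·tanβl)/(Z_0 + jZ_L·tanβl)
     = 50·(42.7 − j74.1)/(50 − j63.3)

Z_in ≈ 52.5 − j7.71 Ω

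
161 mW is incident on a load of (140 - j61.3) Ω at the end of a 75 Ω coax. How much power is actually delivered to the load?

P_delivered ≈ 135 mW

|Γ| = |(65 − j61.3)/(215 − j61.3)| = 0.4
|Γ|² = 0.16
P_refl = |Γ|²·P_inc = 25.7 mW, P_del = (1 − |Γ|²)·P_inc = 135 mW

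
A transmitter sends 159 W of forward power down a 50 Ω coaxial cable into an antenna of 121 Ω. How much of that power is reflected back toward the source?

Γ = (121 − 50)/(121 + 50) = 0.415
|Γ|² = 0.172
P_refl = |Γ|²·P_inc = 27.4 W, P_del = (1 − |Γ|²)·P_inc = 132 W

P_reflected ≈ 27.4 W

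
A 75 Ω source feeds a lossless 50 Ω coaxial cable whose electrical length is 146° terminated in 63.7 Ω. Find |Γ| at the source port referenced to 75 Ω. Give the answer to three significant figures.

|Γ| ≈ 0.193

tan(βl) = -0.675
Z_in = Z_0·(Z_L + jZ_0·tanβl)/(Z_0 + jZ_L·tanβl) = 53.3 + j12.1 Ω
Γ_s = (Z_in − Z_s)/(Z_in + Z_s) = (-21.7 + j12.1)/(128 + j12.1), |Γ_s| = 0.193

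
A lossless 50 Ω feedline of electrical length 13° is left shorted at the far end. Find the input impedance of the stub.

tan(βl) = 0.231
For a shorted stub, Z_in = jZ_0·tan(βl)

Z_in ≈ +j11.5 Ω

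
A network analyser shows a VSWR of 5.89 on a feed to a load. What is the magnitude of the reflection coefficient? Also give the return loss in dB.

|Γ| = (S − 1)/(S + 1) = (5.89 − 1)/(5.89 + 1) = 4.89/6.89
RL = −20·log₁₀|Γ| = −20·log₁₀(0.71)

|Γ| ≈ 0.71; return loss ≈ 2.98 dB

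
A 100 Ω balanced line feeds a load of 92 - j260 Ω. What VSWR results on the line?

Γ = (Z_L − Z_0)/(Z_L + Z_0) = (-8 − j260)/(192 − j260)
|Γ| = 260/323 = 0.805
VSWR = (1 + |Γ|)/(1 − |Γ|) = 1.8/0.195

VSWR ≈ 9.25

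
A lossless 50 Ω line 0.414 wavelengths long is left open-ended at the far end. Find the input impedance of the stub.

Z_in ≈ +j83.3 Ω

βl = 2π × 0.414 = 149°
tan(βl) = -0.6
For an open-ended stub, Z_in = −jZ_0·cot(βl) = −jZ_0/tan(βl)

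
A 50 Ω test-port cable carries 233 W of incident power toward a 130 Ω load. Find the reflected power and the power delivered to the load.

Γ = (130 − 50)/(130 + 50) = 0.444
|Γ|² = 0.198
P_refl = |Γ|²·P_inc = 46 W, P_del = (1 − |Γ|²)·P_inc = 187 W

P_reflected ≈ 46 W; P_delivered ≈ 187 W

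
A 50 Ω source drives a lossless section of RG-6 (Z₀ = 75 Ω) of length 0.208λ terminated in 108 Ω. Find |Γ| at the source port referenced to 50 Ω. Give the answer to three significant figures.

βl = 2π × 0.208 = 74.9°
tan(βl) = 3.7
Z_in = Z_0·(Z_L + jZ_0·tanβl)/(Z_0 + jZ_L·tanβl) = 54 − j10.1 Ω
Γ_s = (Z_in − Z_s)/(Z_in + Z_s) = (3.99 − j10.1)/(104 − j10.1), |Γ_s| = 0.104

|Γ| ≈ 0.104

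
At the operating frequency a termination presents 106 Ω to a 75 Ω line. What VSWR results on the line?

For a purely resistive load, VSWR = R_L/Z_0 or Z_0/R_L (whichever > 1) = 106/75

VSWR ≈ 1.41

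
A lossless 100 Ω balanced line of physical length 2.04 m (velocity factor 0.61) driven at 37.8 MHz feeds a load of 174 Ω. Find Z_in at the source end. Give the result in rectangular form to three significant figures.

λ = v/f = 0.61·c / 37.8 MHz = 4.84 m
βl = 2π·l/λ = 2π × 0.421 = 152°
tan(βl) = tan(152°) = -0.539
Z_in = Z_0·(Z_L + jZ_0·tanβl)/(Z_0 + jZ_L·tanβl)
     = 100·(174 − j53.9)/(100 − j93.7)

Z_in ≈ 120 + j58.1 Ω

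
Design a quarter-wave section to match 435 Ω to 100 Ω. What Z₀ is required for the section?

Z_qwt ≈ 209 Ω

Z_qwt = √(Z_0·R_L) = √(100 × 435) = √43500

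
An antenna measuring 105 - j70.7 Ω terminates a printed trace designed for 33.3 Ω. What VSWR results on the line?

VSWR ≈ 4.69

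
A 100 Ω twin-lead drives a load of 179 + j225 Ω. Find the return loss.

RL ≈ 3.54 dB

Γ = (79 + j225)/(279 + j225), |Γ| = 0.665
RL = −20·log₁₀|Γ| = −20·log₁₀(0.665)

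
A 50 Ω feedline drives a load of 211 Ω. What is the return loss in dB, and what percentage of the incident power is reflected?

Γ = (211 − 50)/(211 + 50) = 0.617
RL = −20·log₁₀(0.617) = 4.2 dB
P_refl/P_inc = |Γ|² = 0.381

RL ≈ 4.2 dB; 38.1% of incident power reflected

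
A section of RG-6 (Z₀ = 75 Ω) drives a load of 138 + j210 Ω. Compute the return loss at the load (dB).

RL ≈ 2.7 dB

Γ = (63 + j210)/(213 + j210), |Γ| = 0.733
RL = −20·log₁₀|Γ| = −20·log₁₀(0.733)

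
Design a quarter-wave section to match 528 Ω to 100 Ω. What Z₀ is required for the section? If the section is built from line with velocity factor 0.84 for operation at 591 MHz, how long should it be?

Z_qwt = √(Z_0·R_L) = √(100 × 528) = √52800
λ = 0.84·c/f = 0.426 m, so l = λ/4 = 0.107 m

Z_qwt ≈ 230 Ω; length ≈ 10.7 cm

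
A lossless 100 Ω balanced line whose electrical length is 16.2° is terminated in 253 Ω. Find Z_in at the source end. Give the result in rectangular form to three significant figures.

tan(βl) = tan(16.2°) = 0.291
Z_in = Z_0·(Z_L + jZ_0·tanβl)/(Z_0 + jZ_L·tanβl)
     = 100·(253 + j29.1)/(100 + j73.5)

Z_in ≈ 178 − j102 Ω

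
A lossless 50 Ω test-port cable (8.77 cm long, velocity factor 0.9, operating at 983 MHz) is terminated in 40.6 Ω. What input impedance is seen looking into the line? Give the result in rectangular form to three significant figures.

λ = v/f = 0.9·c / 983 MHz = 0.275 m
βl = 2π·l/λ = 2π × 0.319 = 115°
tan(βl) = tan(115°) = -2.15
Z_in = Z_0·(Z_L + jZ_0·tanβl)/(Z_0 + jZ_L·tanβl)
     = 50·(40.6 − j107)/(50 − j87.3)

Z_in ≈ 56.4 − j9.05 Ω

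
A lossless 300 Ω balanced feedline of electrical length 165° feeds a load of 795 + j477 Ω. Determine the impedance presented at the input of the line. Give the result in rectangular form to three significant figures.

tan(βl) = tan(165°) = -0.268
Z_in = Z_0·(Z_L + jZ_0·tanβl)/(Z_0 + jZ_L·tanβl)
     = 300·(795 + j397)/(428 − j213)

Z_in ≈ 336 + j445 Ω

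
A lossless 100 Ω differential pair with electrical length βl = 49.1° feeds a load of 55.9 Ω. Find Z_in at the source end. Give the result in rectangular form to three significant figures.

tan(βl) = tan(49.1°) = 1.15
Z_in = Z_0·(Z_L + jZ_0·tanβl)/(Z_0 + jZ_L·tanβl)
     = 100·(55.9 + j115)/(100 + j64.5)

Z_in ≈ 92.1 + j56 Ω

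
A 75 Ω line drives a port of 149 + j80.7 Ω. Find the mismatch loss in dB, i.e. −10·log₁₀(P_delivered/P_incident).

Γ = (74 + j80.7)/(224 + j80.7), |Γ| = 0.46
|Γ|² = 0.211, so P_del/P_inc = 1 − |Γ|² = 0.789
ML = −10·log₁₀(1 − |Γ|²)

mismatch loss ≈ 1.03 dB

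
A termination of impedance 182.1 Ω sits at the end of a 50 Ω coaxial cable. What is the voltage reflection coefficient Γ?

Γ = (Z_L − Z_0)/(Z_L + Z_0) = (182.1 − 50)/(182.1 + 50) = 132.1/232.1

Γ = 0.569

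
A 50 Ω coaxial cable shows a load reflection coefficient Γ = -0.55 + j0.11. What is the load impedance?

Z_L = Z_0·(1 + Γ)/(1 − Γ) = 50·(0.45 + j0.11)/(1.55 − j0.11)

Z_L ≈ 14.2 + j4.56 Ω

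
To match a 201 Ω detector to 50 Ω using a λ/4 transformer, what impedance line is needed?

Z_qwt ≈ 100 Ω

Z_qwt = √(Z_0·R_L) = √(50 × 201) = √10050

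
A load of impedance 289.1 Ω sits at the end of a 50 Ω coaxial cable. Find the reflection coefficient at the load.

Γ = 0.705

Γ = (Z_L − Z_0)/(Z_L + Z_0) = (289.1 − 50)/(289.1 + 50) = 239.1/339.1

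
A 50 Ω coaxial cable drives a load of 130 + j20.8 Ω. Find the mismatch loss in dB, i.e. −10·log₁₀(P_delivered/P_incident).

Γ = (80 + j20.8)/(180 + j20.8), |Γ| = 0.456
|Γ|² = 0.208, so P_del/P_inc = 1 − |Γ|² = 0.792
ML = −10·log₁₀(1 − |Γ|²)

mismatch loss ≈ 1.01 dB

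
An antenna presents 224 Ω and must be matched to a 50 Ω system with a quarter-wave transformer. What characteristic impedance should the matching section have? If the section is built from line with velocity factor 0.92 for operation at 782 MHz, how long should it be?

Z_qwt = √(Z_0·R_L) = √(50 × 224) = √11200
λ = 0.92·c/f = 0.353 m, so l = λ/4 = 0.0882 m

Z_qwt ≈ 106 Ω; length ≈ 8.82 cm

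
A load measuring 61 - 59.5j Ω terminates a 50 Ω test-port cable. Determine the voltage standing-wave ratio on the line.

VSWR ≈ 2.85

Γ = (Z_L − Z_0)/(Z_L + Z_0) = (11 − j59.5)/(111 − j59.5)
|Γ| = 60.5/126 = 0.48
VSWR = (1 + |Γ|)/(1 − |Γ|) = 1.48/0.52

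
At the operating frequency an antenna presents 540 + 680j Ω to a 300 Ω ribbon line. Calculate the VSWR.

VSWR ≈ 5.01

Γ = (Z_L − Z_0)/(Z_L + Z_0) = (240 + j680)/(840 + j680)
|Γ| = 721/1080 = 0.667
VSWR = (1 + |Γ|)/(1 − |Γ|) = 1.67/0.333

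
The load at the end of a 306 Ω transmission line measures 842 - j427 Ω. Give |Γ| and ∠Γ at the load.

Γ = (Z_L − Z_0)/(Z_L + Z_0) = (536 − j427)/(1148 − j427)
|Γ| = 685/1220 = 0.559

Γ ≈ 0.559 ∠ -18.1°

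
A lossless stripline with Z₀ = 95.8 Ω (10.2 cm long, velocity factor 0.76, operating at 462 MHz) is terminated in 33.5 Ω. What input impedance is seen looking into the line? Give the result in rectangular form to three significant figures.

Z_in ≈ 180 + j117 Ω

λ = v/f = 0.76·c / 462 MHz = 0.494 m
βl = 2π·l/λ = 2π × 0.207 = 74.4°
tan(βl) = tan(74.4°) = 3.58
Z_in = Z_0·(Z_L + jZ_0·tanβl)/(Z_0 + jZ_L·tanβl)
     = 95.8·(33.5 + j343)/(95.8 + j120)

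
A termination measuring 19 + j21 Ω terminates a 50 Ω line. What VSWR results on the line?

Γ = (Z_L − Z_0)/(Z_L + Z_0) = (-31 + j21)/(69 + j21)
|Γ| = 37.4/72.1 = 0.519
VSWR = (1 + |Γ|)/(1 − |Γ|) = 1.52/0.481

VSWR ≈ 3.16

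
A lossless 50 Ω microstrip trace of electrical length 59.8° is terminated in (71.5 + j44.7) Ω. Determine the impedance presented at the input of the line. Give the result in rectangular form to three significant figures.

tan(βl) = tan(59.8°) = 1.72
Z_in = Z_0·(Z_L + jZ_0·tanβl)/(Z_0 + jZ_L·tanβl)
     = 50·(71.5 + j131)/(-26.8 + j123)

Z_in ≈ 44.7 − j38.8 Ω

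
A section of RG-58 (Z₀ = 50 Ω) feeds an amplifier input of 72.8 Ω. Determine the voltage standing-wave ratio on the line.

VSWR ≈ 1.46

For a purely resistive load, VSWR = R_L/Z_0 or Z_0/R_L (whichever > 1) = 72.8/50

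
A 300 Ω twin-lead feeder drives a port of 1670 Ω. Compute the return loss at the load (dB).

RL ≈ 3.15 dB

Γ = (1670 − 300)/(1670 + 300) = 0.695
RL = −20·log₁₀|Γ| = −20·log₁₀(0.695)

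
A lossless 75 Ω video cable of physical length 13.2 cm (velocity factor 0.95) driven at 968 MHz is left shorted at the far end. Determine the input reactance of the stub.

λ = v/f = 0.95·c / 968 MHz = 0.294 m
βl = 2π·l/λ = 2π × 0.448 = 161°
tan(βl) = -0.337
For a shorted stub, Z_in = jZ_0·tan(βl)

X_in ≈ -25.2 Ω (capacitive)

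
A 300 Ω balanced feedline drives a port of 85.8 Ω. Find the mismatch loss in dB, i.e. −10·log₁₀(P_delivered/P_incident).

mismatch loss ≈ 1.6 dB

Γ = (85.8 − 300)/(85.8 + 300) = -0.555
|Γ|² = 0.308, so P_del/P_inc = 1 − |Γ|² = 0.692
ML = −10·log₁₀(1 − |Γ|²)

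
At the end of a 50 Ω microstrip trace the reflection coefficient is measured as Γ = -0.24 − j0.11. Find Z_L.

Z_L ≈ 30 − j7.1 Ω

Z_L = Z_0·(1 + Γ)/(1 − Γ) = 50·(0.76 − j0.11)/(1.24 + j0.11)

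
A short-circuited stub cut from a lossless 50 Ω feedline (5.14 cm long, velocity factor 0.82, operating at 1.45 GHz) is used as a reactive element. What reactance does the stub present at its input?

λ = v/f = 0.82·c / 1.45 GHz = 0.17 m
βl = 2π·l/λ = 2π × 0.303 = 109°
tan(βl) = -2.89
For a short-circuited stub, Z_in = jZ_0·tan(βl)

X_in ≈ -145 Ω (capacitive)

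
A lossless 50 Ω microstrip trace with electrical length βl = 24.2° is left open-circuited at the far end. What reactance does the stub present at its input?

tan(βl) = 0.449
For an open-circuited stub, Z_in = −jZ_0·cot(βl) = −jZ_0/tan(βl)

X_in ≈ -111 Ω (capacitive)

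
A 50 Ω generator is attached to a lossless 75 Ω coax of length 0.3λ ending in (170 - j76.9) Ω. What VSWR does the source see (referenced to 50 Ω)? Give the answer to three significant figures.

βl = 2π × 0.3 = 108°
tan(βl) = -3.08
Z_in = Z_0·(Z_L + jZ_0·tanβl)/(Z_0 + jZ_L·tanβl) = 33.4 + j34.7 Ω
Γ_s = (Z_in − Z_s)/(Z_in + Z_s) = (-16.6 + j34.7)/(83.4 + j34.7), |Γ_s| = 0.426
VSWR = (1 + |Γ_s|)/(1 − |Γ_s|)

VSWR ≈ 2.48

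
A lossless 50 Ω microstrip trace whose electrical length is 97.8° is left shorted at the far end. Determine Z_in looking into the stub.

Z_in ≈ −j365 Ω

tan(βl) = -7.3
For a shorted stub, Z_in = jZ_0·tan(βl)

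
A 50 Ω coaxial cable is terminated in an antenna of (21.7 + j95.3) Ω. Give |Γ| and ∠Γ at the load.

Γ ≈ 0.834 ∠ 53.5°

Γ = (Z_L − Z_0)/(Z_L + Z_0) = (-28.3 + j95.3)/(71.7 + j95.3)
|Γ| = 99.4/119 = 0.834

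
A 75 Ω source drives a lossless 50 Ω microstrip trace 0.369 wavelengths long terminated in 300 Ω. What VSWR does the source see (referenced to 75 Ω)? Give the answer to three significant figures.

βl = 2π × 0.369 = 133°
tan(βl) = -1.08
Z_in = Z_0·(Z_L + jZ_0·tanβl)/(Z_0 + jZ_L·tanβl) = 15.1 + j44 Ω
Γ_s = (Z_in − Z_s)/(Z_in + Z_s) = (-59.9 + j44)/(90.1 + j44), |Γ_s| = 0.741
VSWR = (1 + |Γ_s|)/(1 − |Γ_s|)

VSWR ≈ 6.71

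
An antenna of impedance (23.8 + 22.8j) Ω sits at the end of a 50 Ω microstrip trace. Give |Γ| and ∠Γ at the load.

Γ = (Z_L − Z_0)/(Z_L + Z_0) = (-26.2 + j22.8)/(73.8 + j22.8)
|Γ| = 34.7/77.2 = 0.45

Γ ≈ 0.45 ∠ 122°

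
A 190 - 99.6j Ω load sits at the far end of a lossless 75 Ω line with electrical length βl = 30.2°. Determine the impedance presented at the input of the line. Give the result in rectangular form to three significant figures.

Z_in ≈ 47.8 − j71.3 Ω

tan(βl) = tan(30.2°) = 0.582
Z_in = Z_0·(Z_L + jZ_0·tanβl)/(Z_0 + jZ_L·tanβl)
     = 75·(190 − j55.9)/(133 + j111)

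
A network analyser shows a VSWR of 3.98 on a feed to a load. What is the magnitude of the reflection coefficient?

|Γ| = (S − 1)/(S + 1) = (3.98 − 1)/(3.98 + 1) = 2.98/4.98

|Γ| ≈ 0.598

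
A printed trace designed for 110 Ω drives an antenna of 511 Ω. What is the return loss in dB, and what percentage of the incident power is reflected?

RL ≈ 3.8 dB; 41.7% of incident power reflected

Γ = (511 − 110)/(511 + 110) = 0.646
RL = −20·log₁₀(0.646) = 3.8 dB
P_refl/P_inc = |Γ|² = 0.417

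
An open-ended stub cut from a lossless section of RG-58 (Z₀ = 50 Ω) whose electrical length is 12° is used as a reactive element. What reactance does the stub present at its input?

X_in ≈ -235 Ω (capacitive)

tan(βl) = 0.213
For an open-ended stub, Z_in = −jZ_0·cot(βl) = −jZ_0/tan(βl)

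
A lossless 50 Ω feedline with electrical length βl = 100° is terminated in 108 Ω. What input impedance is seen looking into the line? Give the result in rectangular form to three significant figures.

tan(βl) = tan(100°) = -5.67
Z_in = Z_0·(Z_L + jZ_0·tanβl)/(Z_0 + jZ_L·tanβl)
     = 50·(108 − j284)/(50 − j612)

Z_in ≈ 23.7 + j6.88 Ω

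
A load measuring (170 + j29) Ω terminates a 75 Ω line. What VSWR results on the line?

Γ = (Z_L − Z_0)/(Z_L + Z_0) = (95 + j29)/(245 + j29)
|Γ| = 99.3/247 = 0.403
VSWR = (1 + |Γ|)/(1 − |Γ|) = 1.4/0.597

VSWR ≈ 2.35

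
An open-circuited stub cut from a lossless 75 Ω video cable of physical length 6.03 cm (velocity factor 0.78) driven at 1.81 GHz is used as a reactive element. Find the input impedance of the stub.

λ = v/f = 0.78·c / 1.81 GHz = 0.129 m
βl = 2π·l/λ = 2π × 0.466 = 168°
tan(βl) = -0.214
For an open-circuited stub, Z_in = −jZ_0·cot(βl) = −jZ_0/tan(βl)

Z_in ≈ +j350 Ω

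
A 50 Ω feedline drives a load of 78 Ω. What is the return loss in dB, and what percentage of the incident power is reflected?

Γ = (78 − 50)/(78 + 50) = 0.219
RL = −20·log₁₀(0.219) = 13.2 dB
P_refl/P_inc = |Γ|² = 0.0479

RL ≈ 13.2 dB; 4.79% of incident power reflected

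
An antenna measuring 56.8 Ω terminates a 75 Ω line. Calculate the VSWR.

VSWR ≈ 1.32

Γ = (56.8 − 75)/(56.8 + 75) = -0.138
VSWR = (1 + 0.138)/(1 − 0.138)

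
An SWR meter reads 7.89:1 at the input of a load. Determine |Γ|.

|Γ| ≈ 0.775

|Γ| = (S − 1)/(S + 1) = (7.89 − 1)/(7.89 + 1) = 6.89/8.89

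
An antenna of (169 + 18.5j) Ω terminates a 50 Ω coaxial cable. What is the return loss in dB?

RL ≈ 5.23 dB

Γ = (119 + j18.5)/(219 + j18.5), |Γ| = 0.548
RL = −20·log₁₀|Γ| = −20·log₁₀(0.548)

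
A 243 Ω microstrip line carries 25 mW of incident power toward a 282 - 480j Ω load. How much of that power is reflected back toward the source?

|Γ| = |(39 − j480)/(525 − j480)| = 0.677
|Γ|² = 0.458
P_refl = |Γ|²·P_inc = 11.5 mW, P_del = (1 − |Γ|²)·P_inc = 13.5 mW

P_reflected ≈ 11.5 mW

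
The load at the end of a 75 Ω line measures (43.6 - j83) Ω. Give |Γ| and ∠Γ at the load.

Γ ≈ 0.613 ∠ -75.7°

Γ = (Z_L − Z_0)/(Z_L + Z_0) = (-31.4 − j83)/(118.6 − j83)
|Γ| = 88.7/145 = 0.613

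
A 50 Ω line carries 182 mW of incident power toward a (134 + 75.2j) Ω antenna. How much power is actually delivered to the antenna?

P_delivered ≈ 123 mW

|Γ| = |(84 + j75.2)/(184 + j75.2)| = 0.567
|Γ|² = 0.322
P_refl = |Γ|²·P_inc = 58.6 mW, P_del = (1 − |Γ|²)·P_inc = 123 mW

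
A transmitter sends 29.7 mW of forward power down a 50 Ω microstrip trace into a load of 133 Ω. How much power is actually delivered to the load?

Γ = (133 − 50)/(133 + 50) = 0.454
|Γ|² = 0.206
P_refl = |Γ|²·P_inc = 6.11 mW, P_del = (1 − |Γ|²)·P_inc = 23.6 mW

P_delivered ≈ 23.6 mW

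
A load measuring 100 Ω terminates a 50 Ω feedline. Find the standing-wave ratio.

For a purely resistive load, VSWR = R_L/Z_0 or Z_0/R_L (whichever > 1) = 100/50

VSWR ≈ 2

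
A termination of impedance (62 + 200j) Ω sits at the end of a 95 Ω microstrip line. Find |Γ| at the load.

|Γ| ≈ 0.797

Γ = (Z_L − Z_0)/(Z_L + Z_0) = (-33 + j200)/(157 + j200)
|Γ| = 203/254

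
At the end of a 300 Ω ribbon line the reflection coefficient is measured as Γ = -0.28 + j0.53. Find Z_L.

Z_L = Z_0·(1 + Γ)/(1 − Γ) = 300·(0.72 + j0.53)/(1.28 − j0.53)

Z_L ≈ 100 + j166 Ω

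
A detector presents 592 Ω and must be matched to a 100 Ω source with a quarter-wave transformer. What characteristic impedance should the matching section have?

Z_qwt = √(Z_0·R_L) = √(100 × 592) = √59200

Z_qwt ≈ 243 Ω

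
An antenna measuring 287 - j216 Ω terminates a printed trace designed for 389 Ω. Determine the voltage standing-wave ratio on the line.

VSWR ≈ 2.01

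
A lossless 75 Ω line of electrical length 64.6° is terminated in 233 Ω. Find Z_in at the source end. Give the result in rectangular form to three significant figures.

tan(βl) = tan(64.6°) = 2.11
Z_in = Z_0·(Z_L + jZ_0·tanβl)/(Z_0 + jZ_L·tanβl)
     = 75·(233 + j158)/(75 + j491)

Z_in ≈ 28.9 − j31.2 Ω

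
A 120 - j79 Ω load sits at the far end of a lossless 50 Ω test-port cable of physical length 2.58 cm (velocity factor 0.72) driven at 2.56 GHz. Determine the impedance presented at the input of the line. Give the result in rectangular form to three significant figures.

λ = v/f = 0.72·c / 2.56 GHz = 0.0844 m
βl = 2π·l/λ = 2π × 0.306 = 110°
tan(βl) = tan(110°) = -2.74
Z_in = Z_0·(Z_L + jZ_0·tanβl)/(Z_0 + jZ_L·tanβl)
     = 50·(120 − j216)/(-166 − j328)

Z_in ≈ 18.8 + j27.8 Ω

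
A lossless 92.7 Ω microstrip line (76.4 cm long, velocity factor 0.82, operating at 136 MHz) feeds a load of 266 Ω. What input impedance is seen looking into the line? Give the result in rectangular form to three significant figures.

Z_in ≈ 103 + j107 Ω

λ = v/f = 0.82·c / 136 MHz = 1.81 m
βl = 2π·l/λ = 2π × 0.422 = 152°
tan(βl) = tan(152°) = -0.53
Z_in = Z_0·(Z_L + jZ_0·tanβl)/(Z_0 + jZ_L·tanβl)
     = 92.7·(266 − j49.2)/(92.7 − j141)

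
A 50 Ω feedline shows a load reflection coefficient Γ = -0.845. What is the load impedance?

Z_L ≈ 4.2 Ω

Z_L = Z_0·(1 + Γ)/(1 − Γ) = 50·(0.155)/(1.84)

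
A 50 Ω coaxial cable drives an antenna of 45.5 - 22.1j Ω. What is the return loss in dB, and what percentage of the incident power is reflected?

RL ≈ 12.8 dB; 5.29% of incident power reflected

Γ = (-4.5 − j22.1)/(95.5 − j22.1), |Γ| = 0.23
RL = −20·log₁₀(0.23) = 12.8 dB
P_refl/P_inc = |Γ|² = 0.0529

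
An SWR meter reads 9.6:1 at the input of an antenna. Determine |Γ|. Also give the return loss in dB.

|Γ| ≈ 0.811; return loss ≈ 1.82 dB

|Γ| = (S − 1)/(S + 1) = (9.6 − 1)/(9.6 + 1) = 8.6/10.6
RL = −20·log₁₀|Γ| = −20·log₁₀(0.811)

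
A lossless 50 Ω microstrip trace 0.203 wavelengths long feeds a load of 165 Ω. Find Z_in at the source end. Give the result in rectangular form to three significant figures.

Z_in ≈ 16.4 − j13.7 Ω

βl = 2π × 0.203 = 73.1°
tan(βl) = tan(73.1°) = 3.29
Z_in = Z_0·(Z_L + jZ_0·tanβl)/(Z_0 + jZ_L·tanβl)
     = 50·(165 + j164)/(50 + j542)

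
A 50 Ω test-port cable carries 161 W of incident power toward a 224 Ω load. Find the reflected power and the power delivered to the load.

Γ = (224 − 50)/(224 + 50) = 0.635
|Γ|² = 0.403
P_refl = |Γ|²·P_inc = 64.9 W, P_del = (1 − |Γ|²)·P_inc = 96.1 W

P_reflected ≈ 64.9 W; P_delivered ≈ 96.1 W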